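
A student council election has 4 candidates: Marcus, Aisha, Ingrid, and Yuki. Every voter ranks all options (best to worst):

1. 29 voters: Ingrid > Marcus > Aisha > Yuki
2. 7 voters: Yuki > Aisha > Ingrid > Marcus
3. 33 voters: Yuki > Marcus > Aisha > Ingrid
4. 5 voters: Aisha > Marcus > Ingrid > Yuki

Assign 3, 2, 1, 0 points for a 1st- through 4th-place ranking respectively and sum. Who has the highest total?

Marcus

Marcus: 29·2 + 7·0 + 33·2 + 5·2 = 134
Aisha: 29·1 + 7·2 + 33·1 + 5·3 = 91
Ingrid: 29·3 + 7·1 + 33·0 + 5·1 = 99
Yuki: 29·0 + 7·3 + 33·3 + 5·0 = 120
Marcus has the highest Borda score (134).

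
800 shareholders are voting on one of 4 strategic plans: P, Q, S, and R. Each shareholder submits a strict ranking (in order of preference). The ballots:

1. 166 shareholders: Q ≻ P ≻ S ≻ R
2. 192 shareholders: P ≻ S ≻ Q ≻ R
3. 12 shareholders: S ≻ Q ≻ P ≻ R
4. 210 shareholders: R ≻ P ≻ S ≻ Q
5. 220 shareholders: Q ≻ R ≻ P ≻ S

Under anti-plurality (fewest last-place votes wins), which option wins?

Last-place votes: P 0, Q 210, S 220, R 370.
P is ranked last by the fewest voters, so P wins.

P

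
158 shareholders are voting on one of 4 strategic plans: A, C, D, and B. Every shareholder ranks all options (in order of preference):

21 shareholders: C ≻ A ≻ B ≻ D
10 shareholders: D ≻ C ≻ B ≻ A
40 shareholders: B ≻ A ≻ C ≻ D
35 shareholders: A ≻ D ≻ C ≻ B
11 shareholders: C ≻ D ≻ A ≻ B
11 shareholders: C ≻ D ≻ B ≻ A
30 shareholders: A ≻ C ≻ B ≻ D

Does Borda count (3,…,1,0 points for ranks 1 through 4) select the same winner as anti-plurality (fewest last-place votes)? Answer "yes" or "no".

no

Borda — scores: A 328, C 284, D 144, B 192. Winner: A.
Anti-plurality — last-place votes: A 21, C 0, D 91, B 46. Winner: C.
The two methods disagree.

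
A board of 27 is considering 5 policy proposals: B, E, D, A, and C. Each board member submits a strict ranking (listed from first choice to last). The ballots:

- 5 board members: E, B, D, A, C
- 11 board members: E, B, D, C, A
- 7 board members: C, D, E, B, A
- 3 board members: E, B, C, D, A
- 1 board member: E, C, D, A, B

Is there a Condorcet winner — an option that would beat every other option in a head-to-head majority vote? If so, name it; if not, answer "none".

E

E vs B: 27–0 for E.
E vs D: 20–7 for E.
E vs A: 27–0 for E.
E vs C: 20–7 for E.
E beats every other option head-to-head.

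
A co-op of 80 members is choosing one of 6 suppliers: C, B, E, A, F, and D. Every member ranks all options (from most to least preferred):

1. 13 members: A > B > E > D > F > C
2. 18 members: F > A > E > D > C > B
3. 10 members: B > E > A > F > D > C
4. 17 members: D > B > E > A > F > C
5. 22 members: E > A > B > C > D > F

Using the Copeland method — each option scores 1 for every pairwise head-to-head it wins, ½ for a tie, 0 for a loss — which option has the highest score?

E

C: loses to B, E, A, F, and D → score 0.
B: beats C, F, and D; ties E; loses to A → score 3.5.
E: beats C, A, F, and D; ties B → score 4.5.
A: beats C, B, F, and D; loses to E → score 4.
F: beats C; loses to B, E, A, and D → score 1.
D: beats C and F; loses to B, E, and A → score 2.
E has the best pairwise record.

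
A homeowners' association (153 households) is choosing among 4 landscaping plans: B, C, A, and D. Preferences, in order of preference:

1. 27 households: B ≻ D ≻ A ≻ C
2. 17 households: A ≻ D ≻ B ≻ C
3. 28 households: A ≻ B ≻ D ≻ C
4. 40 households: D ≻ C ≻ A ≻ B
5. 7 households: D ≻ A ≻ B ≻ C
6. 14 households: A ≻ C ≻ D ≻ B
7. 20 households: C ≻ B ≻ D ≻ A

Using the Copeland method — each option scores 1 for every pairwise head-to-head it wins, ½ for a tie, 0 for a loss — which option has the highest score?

D

B: beats C; loses to A and D → score 1.
C: loses to B, A, and D → score 0.
A: beats B and C; loses to D → score 2.
D: beats B, C, and A → score 3.
D has the best pairwise record.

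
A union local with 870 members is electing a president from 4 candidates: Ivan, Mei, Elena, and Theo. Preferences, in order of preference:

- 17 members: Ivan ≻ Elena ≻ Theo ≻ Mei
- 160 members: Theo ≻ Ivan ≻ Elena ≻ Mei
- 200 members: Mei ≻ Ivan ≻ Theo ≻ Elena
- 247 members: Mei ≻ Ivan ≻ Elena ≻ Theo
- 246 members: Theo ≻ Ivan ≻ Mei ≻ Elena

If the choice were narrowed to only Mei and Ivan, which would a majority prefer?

Mei

Voters preferring Mei to Ivan: 447; preferring Ivan to Mei: 423.
Mei wins the head-to-head.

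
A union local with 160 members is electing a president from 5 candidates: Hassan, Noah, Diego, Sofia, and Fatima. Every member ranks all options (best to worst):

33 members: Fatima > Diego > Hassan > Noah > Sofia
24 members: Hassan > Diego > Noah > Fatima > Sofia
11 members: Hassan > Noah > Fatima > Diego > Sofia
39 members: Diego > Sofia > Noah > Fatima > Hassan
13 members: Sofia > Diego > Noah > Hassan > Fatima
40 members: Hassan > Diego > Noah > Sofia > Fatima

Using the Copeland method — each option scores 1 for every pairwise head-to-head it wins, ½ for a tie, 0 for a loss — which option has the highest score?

Diego

Hassan: beats Noah, Sofia, and Fatima; loses to Diego → score 3.
Noah: beats Sofia and Fatima; loses to Hassan and Diego → score 2.
Diego: beats Hassan, Noah, Sofia, and Fatima → score 4.
Sofia: beats Fatima; loses to Hassan, Noah, and Diego → score 1.
Fatima: loses to Hassan, Noah, Diego, and Sofia → score 0.
Diego has the best pairwise record.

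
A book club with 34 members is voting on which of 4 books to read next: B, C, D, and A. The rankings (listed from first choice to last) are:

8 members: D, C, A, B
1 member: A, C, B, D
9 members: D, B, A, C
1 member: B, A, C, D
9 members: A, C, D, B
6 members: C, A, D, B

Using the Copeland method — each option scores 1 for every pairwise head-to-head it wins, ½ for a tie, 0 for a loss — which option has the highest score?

B: loses to C, D, and A → score 0.
C: beats B; ties D; loses to A → score 1.5.
D: beats B; ties C and A → score 2.
A: beats B and C; ties D → score 2.5.
A has the best pairwise record.

A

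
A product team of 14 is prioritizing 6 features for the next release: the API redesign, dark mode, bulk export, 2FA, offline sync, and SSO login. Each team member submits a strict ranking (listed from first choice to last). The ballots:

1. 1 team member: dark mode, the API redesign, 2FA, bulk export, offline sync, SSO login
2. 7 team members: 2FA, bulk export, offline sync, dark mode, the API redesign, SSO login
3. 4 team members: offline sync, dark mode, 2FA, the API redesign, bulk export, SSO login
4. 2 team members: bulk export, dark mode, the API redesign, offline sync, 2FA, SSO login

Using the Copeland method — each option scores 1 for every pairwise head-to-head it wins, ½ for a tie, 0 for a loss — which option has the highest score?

the API redesign: beats SSO login; loses to dark mode, bulk export, 2FA, and offline sync → score 1.
dark mode: beats the API redesign and SSO login; ties 2FA; loses to bulk export and offline sync → score 2.5.
bulk export: beats the API redesign, dark mode, offline sync, and SSO login; loses to 2FA → score 4.
2FA: beats the API redesign, bulk export, offline sync, and SSO login; ties dark mode → score 4.5.
offline sync: beats the API redesign, dark mode, and SSO login; loses to bulk export and 2FA → score 3.
SSO login: loses to the API redesign, dark mode, bulk export, 2FA, and offline sync → score 0.
2FA has the best pairwise record.

2FA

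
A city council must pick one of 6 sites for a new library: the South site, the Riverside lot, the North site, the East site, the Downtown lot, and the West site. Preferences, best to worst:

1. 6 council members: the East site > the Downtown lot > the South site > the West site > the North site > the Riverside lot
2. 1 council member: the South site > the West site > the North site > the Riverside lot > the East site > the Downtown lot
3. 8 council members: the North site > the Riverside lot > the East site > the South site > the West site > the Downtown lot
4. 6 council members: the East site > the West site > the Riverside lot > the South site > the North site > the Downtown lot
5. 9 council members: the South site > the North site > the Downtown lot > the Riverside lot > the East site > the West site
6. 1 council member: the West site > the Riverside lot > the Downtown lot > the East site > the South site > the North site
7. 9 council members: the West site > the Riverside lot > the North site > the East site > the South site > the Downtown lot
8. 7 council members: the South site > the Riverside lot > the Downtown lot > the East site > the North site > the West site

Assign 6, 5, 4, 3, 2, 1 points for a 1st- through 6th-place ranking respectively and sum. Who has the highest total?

the South site

the South site: 6·4 + 1·6 + 8·3 + 6·3 + 9·6 + 1·2 + 9·2 + 7·6 = 188
the Riverside lot: 6·1 + 1·3 + 8·5 + 6·4 + 9·3 + 1·5 + 9·5 + 7·5 = 185
the North site: 6·2 + 1·4 + 8·6 + 6·2 + 9·5 + 1·1 + 9·4 + 7·2 = 172
the East site: 6·6 + 1·2 + 8·4 + 6·6 + 9·2 + 1·3 + 9·3 + 7·3 = 175
the Downtown lot: 6·5 + 1·1 + 8·1 + 6·1 + 9·4 + 1·4 + 9·1 + 7·4 = 122
the West site: 6·3 + 1·5 + 8·2 + 6·5 + 9·1 + 1·6 + 9·6 + 7·1 = 145
the South site has the highest Borda score (188).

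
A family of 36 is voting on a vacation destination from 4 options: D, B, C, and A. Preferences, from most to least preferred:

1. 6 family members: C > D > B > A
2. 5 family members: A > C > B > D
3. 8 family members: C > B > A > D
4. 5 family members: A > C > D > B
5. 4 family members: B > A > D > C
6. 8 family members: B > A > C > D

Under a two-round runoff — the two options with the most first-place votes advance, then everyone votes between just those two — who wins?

Round 1 first-place votes: D 0, B 12, C 14, A 10.
C and B advance.
Runoff: C is preferred to B by 24 voters; B by 12.
C wins the runoff.

C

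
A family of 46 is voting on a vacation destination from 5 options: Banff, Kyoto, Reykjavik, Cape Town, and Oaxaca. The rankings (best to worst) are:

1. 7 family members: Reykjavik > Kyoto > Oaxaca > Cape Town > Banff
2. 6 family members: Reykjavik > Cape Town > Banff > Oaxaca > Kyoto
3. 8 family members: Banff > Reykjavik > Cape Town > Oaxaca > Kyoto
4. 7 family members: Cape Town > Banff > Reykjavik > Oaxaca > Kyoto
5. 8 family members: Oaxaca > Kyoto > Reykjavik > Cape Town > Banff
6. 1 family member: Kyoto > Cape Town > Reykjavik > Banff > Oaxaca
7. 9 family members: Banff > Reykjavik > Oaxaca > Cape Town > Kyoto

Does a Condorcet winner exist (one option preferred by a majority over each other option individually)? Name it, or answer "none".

none

Checking pairwise contests:
Cape Town beats Banff 29–17.
Banff beats Kyoto 30–16.
Banff beats Reykjavik 24–22.
Reykjavik beats Cape Town 38–8.
Banff beats Oaxaca 31–15.
Every option loses at least one head-to-head, so there is no Condorcet winner.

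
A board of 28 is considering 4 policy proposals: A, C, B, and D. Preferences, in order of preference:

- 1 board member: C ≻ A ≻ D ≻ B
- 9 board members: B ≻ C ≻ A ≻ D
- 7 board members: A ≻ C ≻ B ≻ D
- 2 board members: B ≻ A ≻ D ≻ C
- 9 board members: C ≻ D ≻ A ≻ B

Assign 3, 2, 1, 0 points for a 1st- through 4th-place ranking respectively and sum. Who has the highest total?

A: 1·2 + 9·1 + 7·3 + 2·2 + 9·1 = 45
C: 1·3 + 9·2 + 7·2 + 2·0 + 9·3 = 62
B: 1·0 + 9·3 + 7·1 + 2·3 + 9·0 = 40
D: 1·1 + 9·0 + 7·0 + 2·1 + 9·2 = 21
C has the highest Borda score (62).

C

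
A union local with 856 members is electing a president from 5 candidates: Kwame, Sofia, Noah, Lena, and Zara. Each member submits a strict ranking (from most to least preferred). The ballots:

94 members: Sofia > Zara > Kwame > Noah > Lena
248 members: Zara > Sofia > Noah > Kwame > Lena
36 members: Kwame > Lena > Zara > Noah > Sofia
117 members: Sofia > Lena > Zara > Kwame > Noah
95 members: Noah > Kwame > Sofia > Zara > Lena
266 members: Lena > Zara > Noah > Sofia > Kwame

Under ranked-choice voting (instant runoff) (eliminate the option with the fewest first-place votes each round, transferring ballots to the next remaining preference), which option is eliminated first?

Round 1: Kwame 36, Sofia 211, Noah 95, Lena 266, Zara 248. Eliminate Kwame.

Kwame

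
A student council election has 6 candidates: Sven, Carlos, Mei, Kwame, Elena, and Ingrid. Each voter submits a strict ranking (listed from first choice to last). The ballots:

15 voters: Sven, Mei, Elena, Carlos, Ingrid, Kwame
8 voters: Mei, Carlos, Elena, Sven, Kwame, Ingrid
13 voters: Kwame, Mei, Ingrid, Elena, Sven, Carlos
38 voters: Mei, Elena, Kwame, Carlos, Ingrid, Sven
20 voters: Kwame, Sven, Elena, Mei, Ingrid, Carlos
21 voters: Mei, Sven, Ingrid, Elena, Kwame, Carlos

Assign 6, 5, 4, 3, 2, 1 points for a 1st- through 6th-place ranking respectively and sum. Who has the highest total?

Sven: 15·6 + 8·3 + 13·2 + 38·1 + 20·5 + 21·5 = 383
Carlos: 15·3 + 8·5 + 13·1 + 38·3 + 20·1 + 21·1 = 253
Mei: 15·5 + 8·6 + 13·5 + 38·6 + 20·3 + 21·6 = 602
Kwame: 15·1 + 8·2 + 13·6 + 38·4 + 20·6 + 21·2 = 423
Elena: 15·4 + 8·4 + 13·3 + 38·5 + 20·4 + 21·3 = 464
Ingrid: 15·2 + 8·1 + 13·4 + 38·2 + 20·2 + 21·4 = 290
Mei has the highest Borda score (602).

Mei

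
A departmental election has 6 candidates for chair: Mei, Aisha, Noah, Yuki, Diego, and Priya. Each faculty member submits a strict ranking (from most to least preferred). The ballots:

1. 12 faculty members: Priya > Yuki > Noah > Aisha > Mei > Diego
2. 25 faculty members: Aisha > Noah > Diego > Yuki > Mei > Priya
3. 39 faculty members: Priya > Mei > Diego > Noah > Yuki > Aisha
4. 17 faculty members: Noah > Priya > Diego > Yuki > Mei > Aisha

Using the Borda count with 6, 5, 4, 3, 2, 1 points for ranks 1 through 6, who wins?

Priya

Mei: 12·2 + 25·2 + 39·5 + 17·2 = 303
Aisha: 12·3 + 25·6 + 39·1 + 17·1 = 242
Noah: 12·4 + 25·5 + 39·3 + 17·6 = 392
Yuki: 12·5 + 25·3 + 39·2 + 17·3 = 264
Diego: 12·1 + 25·4 + 39·4 + 17·4 = 336
Priya: 12·6 + 25·1 + 39·6 + 17·5 = 416
Priya has the highest Borda score (416).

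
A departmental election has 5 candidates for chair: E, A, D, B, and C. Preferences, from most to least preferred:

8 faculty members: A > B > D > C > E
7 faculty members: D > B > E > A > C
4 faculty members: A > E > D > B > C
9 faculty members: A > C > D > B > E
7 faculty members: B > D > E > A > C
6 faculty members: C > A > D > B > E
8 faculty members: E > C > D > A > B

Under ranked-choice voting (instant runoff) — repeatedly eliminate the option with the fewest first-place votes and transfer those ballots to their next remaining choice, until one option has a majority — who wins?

Round 1: E 8, A 21, D 7, B 7, C 6. Eliminate C.
Round 2: E 8, A 27, D 7, B 7. A has a majority.

A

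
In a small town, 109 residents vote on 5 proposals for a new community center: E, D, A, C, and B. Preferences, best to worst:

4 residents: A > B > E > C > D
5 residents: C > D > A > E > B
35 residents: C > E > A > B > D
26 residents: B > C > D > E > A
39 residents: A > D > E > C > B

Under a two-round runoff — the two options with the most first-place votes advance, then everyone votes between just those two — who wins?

C

Round 1 first-place votes: E 0, D 0, A 43, C 40, B 26.
A and C advance.
Runoff: A is preferred to C by 43 voters; C by 66.
C wins the runoff.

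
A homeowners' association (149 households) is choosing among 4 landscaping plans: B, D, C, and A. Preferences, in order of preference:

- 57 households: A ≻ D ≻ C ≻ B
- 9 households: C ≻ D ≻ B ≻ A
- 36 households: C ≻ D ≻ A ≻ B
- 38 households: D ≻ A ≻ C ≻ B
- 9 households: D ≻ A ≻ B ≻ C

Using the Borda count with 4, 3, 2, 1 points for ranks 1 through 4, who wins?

B: 57·1 + 9·2 + 36·1 + 38·1 + 9·2 = 167
D: 57·3 + 9·3 + 36·3 + 38·4 + 9·4 = 494
C: 57·2 + 9·4 + 36·4 + 38·2 + 9·1 = 379
A: 57·4 + 9·1 + 36·2 + 38·3 + 9·3 = 450
D has the highest Borda score (494).

D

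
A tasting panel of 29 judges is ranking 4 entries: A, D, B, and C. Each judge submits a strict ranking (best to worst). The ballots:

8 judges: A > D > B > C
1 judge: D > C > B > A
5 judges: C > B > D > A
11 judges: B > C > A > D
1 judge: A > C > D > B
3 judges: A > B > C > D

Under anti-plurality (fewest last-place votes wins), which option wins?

B

Last-place votes: A 6, D 14, B 1, C 8.
B is ranked last by the fewest voters, so B wins.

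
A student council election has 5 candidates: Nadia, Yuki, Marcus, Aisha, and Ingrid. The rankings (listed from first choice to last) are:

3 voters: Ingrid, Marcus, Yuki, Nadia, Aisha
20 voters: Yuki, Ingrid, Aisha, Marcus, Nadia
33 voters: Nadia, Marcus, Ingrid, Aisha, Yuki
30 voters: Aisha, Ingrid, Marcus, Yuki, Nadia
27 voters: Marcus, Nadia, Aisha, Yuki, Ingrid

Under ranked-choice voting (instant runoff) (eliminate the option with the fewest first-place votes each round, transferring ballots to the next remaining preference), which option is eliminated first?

Round 1: Nadia 33, Yuki 20, Marcus 27, Aisha 30, Ingrid 3. Eliminate Ingrid.

Ingrid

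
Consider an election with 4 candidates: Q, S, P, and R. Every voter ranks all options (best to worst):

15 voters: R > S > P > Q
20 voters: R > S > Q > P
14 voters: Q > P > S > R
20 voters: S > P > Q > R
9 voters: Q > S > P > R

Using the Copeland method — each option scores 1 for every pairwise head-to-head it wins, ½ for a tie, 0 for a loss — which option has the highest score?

Q: beats P and R; loses to S → score 2.
S: beats Q, P, and R → score 3.
P: beats R; loses to Q and S → score 1.
R: loses to Q, S, and P → score 0.
S has the best pairwise record.

S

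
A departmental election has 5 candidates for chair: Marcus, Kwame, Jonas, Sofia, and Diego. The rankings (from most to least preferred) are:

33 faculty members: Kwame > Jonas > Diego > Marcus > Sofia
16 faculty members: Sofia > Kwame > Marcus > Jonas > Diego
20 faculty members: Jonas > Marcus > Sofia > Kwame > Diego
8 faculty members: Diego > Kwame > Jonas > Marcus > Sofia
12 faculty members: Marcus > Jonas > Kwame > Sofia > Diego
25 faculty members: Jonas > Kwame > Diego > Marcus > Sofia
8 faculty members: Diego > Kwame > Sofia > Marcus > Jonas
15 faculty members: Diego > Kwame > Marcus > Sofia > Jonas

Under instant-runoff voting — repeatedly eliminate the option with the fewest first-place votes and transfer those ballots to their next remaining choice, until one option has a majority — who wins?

Kwame

Round 1: Marcus 12, Kwame 33, Jonas 45, Sofia 16, Diego 31. Eliminate Marcus.
Round 2: Kwame 33, Jonas 57, Sofia 16, Diego 31. Eliminate Sofia.
Round 3: Kwame 49, Jonas 57, Diego 31. Eliminate Diego.
Round 4: Kwame 80, Jonas 57. Kwame has a majority.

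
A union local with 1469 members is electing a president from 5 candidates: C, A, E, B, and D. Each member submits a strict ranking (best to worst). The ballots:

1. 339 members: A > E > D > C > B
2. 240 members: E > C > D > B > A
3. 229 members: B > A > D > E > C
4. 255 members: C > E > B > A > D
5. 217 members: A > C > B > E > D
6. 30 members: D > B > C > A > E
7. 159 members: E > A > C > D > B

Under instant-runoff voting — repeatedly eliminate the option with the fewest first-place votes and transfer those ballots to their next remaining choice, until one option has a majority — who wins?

A

Round 1: C 255, A 556, E 399, B 229, D 30. Eliminate D.
Round 2: C 255, A 556, E 399, B 259. Eliminate C.
Round 3: A 556, E 654, B 259. Eliminate B.
Round 4: A 815, E 654. A has a majority.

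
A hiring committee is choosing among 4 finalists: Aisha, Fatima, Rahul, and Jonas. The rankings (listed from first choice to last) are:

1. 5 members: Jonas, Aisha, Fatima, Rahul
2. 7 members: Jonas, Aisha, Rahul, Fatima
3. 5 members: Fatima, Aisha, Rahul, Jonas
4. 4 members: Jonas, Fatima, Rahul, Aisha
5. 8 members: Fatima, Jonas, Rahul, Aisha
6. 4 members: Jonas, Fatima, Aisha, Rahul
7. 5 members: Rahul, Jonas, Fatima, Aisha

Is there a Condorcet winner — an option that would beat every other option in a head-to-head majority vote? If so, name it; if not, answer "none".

Jonas

Jonas vs Aisha: 33–5 for Jonas.
Jonas vs Fatima: 25–13 for Jonas.
Jonas vs Rahul: 28–10 for Jonas.
Jonas beats every other option head-to-head.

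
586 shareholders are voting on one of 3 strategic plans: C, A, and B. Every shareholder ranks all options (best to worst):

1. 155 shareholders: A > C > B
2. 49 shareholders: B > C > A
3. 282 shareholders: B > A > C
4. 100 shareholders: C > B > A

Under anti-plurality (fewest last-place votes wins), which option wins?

Last-place votes: C 282, A 149, B 155.
A is ranked last by the fewest voters, so A wins.

A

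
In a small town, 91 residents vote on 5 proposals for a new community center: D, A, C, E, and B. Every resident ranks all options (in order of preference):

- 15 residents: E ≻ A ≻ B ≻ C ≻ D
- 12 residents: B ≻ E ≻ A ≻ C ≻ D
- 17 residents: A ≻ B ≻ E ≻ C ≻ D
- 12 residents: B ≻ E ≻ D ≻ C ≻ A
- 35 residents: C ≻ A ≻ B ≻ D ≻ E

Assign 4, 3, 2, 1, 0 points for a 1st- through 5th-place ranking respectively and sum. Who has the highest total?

D: 15·0 + 12·0 + 17·0 + 12·2 + 35·1 = 59
A: 15·3 + 12·2 + 17·4 + 12·0 + 35·3 = 242
C: 15·1 + 12·1 + 17·1 + 12·1 + 35·4 = 196
E: 15·4 + 12·3 + 17·2 + 12·3 + 35·0 = 166
B: 15·2 + 12·4 + 17·3 + 12·4 + 35·2 = 247
B has the highest Borda score (247).

B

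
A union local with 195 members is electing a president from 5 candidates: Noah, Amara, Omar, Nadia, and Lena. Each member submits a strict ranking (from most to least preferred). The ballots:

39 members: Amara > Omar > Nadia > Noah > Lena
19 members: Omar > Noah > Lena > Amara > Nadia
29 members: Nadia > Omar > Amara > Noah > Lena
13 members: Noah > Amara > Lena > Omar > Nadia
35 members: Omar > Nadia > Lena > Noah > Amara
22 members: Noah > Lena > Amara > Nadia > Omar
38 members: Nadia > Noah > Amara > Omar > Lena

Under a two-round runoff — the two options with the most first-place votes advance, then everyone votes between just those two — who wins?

Omar

Round 1 first-place votes: Noah 35, Amara 39, Omar 54, Nadia 67, Lena 0.
Nadia and Omar advance.
Runoff: Nadia is preferred to Omar by 89 voters; Omar by 106.
Omar wins the runoff.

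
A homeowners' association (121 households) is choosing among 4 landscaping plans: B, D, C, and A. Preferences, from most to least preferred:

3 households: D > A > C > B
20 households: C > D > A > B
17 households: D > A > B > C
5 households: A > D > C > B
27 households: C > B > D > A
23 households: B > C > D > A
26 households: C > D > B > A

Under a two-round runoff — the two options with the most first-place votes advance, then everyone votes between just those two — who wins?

Round 1 first-place votes: B 23, D 20, C 73, A 5.
C and B advance.
Runoff: C is preferred to B by 81 voters; B by 40.
C wins the runoff.

C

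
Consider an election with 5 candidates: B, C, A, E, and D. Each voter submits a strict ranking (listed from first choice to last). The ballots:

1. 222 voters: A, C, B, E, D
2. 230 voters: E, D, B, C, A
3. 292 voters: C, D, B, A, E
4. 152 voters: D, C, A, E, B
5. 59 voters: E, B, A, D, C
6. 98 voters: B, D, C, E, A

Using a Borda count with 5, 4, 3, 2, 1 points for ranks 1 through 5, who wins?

B: 222·3 + 230·3 + 292·3 + 152·1 + 59·4 + 98·5 = 3110
C: 222·4 + 230·2 + 292·5 + 152·4 + 59·1 + 98·3 = 3769
A: 222·5 + 230·1 + 292·2 + 152·3 + 59·3 + 98·1 = 2655
E: 222·2 + 230·5 + 292·1 + 152·2 + 59·5 + 98·2 = 2681
D: 222·1 + 230·4 + 292·4 + 152·5 + 59·2 + 98·4 = 3580
C has the highest Borda score (3769).

C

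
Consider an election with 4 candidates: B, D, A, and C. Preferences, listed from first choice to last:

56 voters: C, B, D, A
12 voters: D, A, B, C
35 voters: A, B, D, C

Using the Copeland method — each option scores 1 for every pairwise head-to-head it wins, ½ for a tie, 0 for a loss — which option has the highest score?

C

B: beats D and A; loses to C → score 2.
D: beats A; loses to B and C → score 1.
A: loses to B, D, and C → score 0.
C: beats B, D, and A → score 3.
C has the best pairwise record.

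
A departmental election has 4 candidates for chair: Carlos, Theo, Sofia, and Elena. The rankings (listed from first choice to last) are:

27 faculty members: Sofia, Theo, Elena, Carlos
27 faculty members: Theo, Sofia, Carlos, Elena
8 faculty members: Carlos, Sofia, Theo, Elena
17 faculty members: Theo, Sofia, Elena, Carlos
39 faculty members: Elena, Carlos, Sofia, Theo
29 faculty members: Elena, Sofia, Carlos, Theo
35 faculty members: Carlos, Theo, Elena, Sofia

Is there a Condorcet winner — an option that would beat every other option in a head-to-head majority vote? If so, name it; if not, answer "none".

none

Checking pairwise contests:
Sofia beats Carlos 100–82.
Carlos beats Theo 111–71.
Elena beats Sofia 103–79.
Theo beats Elena 114–68.
Every option loses at least one head-to-head, so there is no Condorcet winner.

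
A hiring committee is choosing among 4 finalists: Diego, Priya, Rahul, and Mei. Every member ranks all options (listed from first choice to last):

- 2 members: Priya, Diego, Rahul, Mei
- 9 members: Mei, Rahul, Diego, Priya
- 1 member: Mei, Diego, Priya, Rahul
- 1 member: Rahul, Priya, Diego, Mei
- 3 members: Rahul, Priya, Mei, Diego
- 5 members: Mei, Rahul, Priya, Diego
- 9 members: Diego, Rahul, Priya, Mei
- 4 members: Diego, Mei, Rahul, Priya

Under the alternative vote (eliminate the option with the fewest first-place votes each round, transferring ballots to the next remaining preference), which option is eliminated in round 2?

Rahul

Round 1: Diego 13, Priya 2, Rahul 4, Mei 15. Eliminate Priya.
Round 2: Diego 15, Rahul 4, Mei 15. Eliminate Rahul.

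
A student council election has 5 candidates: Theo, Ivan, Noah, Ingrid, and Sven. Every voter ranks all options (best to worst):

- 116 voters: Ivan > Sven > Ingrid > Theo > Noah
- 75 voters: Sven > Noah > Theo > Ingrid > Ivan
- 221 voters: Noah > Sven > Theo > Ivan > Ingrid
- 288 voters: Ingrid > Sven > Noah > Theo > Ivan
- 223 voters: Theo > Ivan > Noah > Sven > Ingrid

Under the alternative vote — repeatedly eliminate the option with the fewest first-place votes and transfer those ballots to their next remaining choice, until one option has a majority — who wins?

Noah

Round 1: Theo 223, Ivan 116, Noah 221, Ingrid 288, Sven 75. Eliminate Sven.
Round 2: Theo 223, Ivan 116, Noah 296, Ingrid 288. Eliminate Ivan.
Round 3: Theo 223, Noah 296, Ingrid 404. Eliminate Theo.
Round 4: Noah 519, Ingrid 404. Noah has a majority.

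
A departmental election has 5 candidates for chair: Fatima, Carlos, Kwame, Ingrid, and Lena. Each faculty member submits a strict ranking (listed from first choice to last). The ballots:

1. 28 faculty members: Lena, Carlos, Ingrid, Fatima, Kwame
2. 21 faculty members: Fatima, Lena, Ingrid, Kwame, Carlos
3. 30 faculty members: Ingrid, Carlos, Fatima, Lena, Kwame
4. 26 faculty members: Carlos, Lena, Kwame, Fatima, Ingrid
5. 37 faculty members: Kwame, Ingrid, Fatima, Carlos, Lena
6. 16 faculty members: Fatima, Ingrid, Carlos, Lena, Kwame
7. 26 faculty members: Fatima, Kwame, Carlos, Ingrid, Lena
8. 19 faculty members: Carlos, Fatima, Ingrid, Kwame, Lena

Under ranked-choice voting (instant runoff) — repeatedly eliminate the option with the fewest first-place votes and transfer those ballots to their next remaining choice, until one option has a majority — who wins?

Carlos

Round 1: Fatima 63, Carlos 45, Kwame 37, Ingrid 30, Lena 28. Eliminate Lena.
Round 2: Fatima 63, Carlos 73, Kwame 37, Ingrid 30. Eliminate Ingrid.
Round 3: Fatima 63, Carlos 103, Kwame 37. Carlos has a majority.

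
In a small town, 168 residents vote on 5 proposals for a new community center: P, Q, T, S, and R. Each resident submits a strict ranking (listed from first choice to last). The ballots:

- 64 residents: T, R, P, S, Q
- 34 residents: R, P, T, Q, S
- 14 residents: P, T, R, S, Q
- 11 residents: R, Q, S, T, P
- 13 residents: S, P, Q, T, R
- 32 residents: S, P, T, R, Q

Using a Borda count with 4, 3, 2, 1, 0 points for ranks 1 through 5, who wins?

P: 64·2 + 34·3 + 14·4 + 11·0 + 13·3 + 32·3 = 421
Q: 64·0 + 34·1 + 14·0 + 11·3 + 13·2 + 32·0 = 93
T: 64·4 + 34·2 + 14·3 + 11·1 + 13·1 + 32·2 = 454
S: 64·1 + 34·0 + 14·1 + 11·2 + 13·4 + 32·4 = 280
R: 64·3 + 34·4 + 14·2 + 11·4 + 13·0 + 32·1 = 432
T has the highest Borda score (454).

T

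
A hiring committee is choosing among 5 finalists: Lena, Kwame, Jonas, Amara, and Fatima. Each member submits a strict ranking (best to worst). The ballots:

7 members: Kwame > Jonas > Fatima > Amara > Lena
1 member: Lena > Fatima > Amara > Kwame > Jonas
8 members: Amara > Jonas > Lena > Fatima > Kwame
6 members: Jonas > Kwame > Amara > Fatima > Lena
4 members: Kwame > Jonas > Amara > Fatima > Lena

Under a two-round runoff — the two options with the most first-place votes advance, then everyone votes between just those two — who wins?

Round 1 first-place votes: Lena 1, Kwame 11, Jonas 6, Amara 8, Fatima 0.
Kwame and Amara advance.
Runoff: Kwame is preferred to Amara by 17 voters; Amara by 9.
Kwame wins the runoff.

Kwame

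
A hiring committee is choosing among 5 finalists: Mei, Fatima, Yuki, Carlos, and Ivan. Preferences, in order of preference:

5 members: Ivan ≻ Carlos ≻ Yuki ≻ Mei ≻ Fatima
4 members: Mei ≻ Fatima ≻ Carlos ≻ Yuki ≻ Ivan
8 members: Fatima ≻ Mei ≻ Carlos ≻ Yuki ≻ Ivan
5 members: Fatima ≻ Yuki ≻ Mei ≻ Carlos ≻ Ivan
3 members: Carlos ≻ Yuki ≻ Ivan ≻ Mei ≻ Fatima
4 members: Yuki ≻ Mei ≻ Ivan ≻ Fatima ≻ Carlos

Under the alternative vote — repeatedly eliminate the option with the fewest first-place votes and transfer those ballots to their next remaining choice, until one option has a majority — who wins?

Round 1: Mei 4, Fatima 13, Yuki 4, Carlos 3, Ivan 5. Eliminate Carlos.
Round 2: Mei 4, Fatima 13, Yuki 7, Ivan 5. Eliminate Mei.
Round 3: Fatima 17, Yuki 7, Ivan 5. Fatima has a majority.

Fatima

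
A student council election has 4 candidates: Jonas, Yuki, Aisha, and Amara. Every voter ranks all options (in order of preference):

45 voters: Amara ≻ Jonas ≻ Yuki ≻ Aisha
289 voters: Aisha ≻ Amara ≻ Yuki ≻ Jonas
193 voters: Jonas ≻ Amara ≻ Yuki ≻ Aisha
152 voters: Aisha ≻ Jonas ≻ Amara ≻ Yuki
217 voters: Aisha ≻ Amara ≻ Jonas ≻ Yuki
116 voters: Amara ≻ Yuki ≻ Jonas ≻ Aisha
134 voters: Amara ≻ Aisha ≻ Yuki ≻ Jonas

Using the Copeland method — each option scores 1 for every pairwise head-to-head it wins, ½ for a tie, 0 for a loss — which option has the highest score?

Aisha

Jonas: beats Yuki; loses to Aisha and Amara → score 1.
Yuki: loses to Jonas, Aisha, and Amara → score 0.
Aisha: beats Jonas, Yuki, and Amara → score 3.
Amara: beats Jonas and Yuki; loses to Aisha → score 2.
Aisha has the best pairwise record.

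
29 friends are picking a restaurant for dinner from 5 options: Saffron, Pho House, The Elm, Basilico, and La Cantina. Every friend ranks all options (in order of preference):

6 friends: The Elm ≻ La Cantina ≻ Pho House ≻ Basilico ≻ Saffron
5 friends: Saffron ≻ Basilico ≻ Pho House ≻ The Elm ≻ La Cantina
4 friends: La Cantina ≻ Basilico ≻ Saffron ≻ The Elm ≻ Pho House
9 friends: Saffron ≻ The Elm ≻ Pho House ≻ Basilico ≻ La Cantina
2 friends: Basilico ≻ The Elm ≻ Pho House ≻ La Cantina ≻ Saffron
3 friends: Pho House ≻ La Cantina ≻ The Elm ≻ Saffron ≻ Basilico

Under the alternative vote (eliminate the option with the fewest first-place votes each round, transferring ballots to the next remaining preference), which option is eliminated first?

Round 1: Saffron 14, Pho House 3, The Elm 6, Basilico 2, La Cantina 4. Eliminate Basilico.

Basilico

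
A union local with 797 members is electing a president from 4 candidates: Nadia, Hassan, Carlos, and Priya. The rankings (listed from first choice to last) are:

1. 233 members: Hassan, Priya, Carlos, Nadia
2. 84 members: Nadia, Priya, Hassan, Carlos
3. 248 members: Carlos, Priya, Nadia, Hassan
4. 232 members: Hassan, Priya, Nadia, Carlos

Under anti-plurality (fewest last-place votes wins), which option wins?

Last-place votes: Nadia 233, Hassan 248, Carlos 316, Priya 0.
Priya is ranked last by the fewest voters, so Priya wins.

Priya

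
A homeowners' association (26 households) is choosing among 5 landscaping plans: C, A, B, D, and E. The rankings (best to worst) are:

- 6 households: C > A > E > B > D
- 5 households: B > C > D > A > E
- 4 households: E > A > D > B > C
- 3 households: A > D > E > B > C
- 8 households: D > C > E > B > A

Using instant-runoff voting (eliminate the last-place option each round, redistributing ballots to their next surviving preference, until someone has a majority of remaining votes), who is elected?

D

Round 1: C 6, A 3, B 5, D 8, E 4. Eliminate A.
Round 2: C 6, B 5, D 11, E 4. Eliminate E.
Round 3: C 6, B 5, D 15. D has a majority.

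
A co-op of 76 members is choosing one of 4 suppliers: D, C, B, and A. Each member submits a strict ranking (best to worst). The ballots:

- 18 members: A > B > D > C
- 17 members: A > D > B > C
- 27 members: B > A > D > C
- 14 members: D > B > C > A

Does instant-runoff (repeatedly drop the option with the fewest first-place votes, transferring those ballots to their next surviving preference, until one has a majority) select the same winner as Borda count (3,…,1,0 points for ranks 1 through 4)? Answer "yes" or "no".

Instant-runoff — R1 D 14, C 0, B 27, A 35 (C out); R2 D 14, B 27, A 35 (D out); R3 B 41, A 35 (B winner). Winner: B.
Borda — scores: D 121, C 14, B 162, A 159. Winner: B.
The two methods agree.

yes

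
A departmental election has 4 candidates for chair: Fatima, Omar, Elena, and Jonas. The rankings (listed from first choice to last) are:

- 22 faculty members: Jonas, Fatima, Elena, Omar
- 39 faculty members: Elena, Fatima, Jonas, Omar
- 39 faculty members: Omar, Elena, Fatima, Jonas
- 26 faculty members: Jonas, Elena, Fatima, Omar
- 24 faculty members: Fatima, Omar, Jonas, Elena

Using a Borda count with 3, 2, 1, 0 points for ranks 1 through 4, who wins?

Fatima: 22·2 + 39·2 + 39·1 + 26·1 + 24·3 = 259
Omar: 22·0 + 39·0 + 39·3 + 26·0 + 24·2 = 165
Elena: 22·1 + 39·3 + 39·2 + 26·2 + 24·0 = 269
Jonas: 22·3 + 39·1 + 39·0 + 26·3 + 24·1 = 207
Elena has the highest Borda score (269).

Elena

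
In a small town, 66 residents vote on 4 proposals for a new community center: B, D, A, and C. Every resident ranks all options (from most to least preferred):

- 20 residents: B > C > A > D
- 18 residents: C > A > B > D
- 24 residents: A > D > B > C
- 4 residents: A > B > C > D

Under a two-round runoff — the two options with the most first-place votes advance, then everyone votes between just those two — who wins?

Round 1 first-place votes: B 20, D 0, A 28, C 18.
A and B advance.
Runoff: A is preferred to B by 46 voters; B by 20.
A wins the runoff.

A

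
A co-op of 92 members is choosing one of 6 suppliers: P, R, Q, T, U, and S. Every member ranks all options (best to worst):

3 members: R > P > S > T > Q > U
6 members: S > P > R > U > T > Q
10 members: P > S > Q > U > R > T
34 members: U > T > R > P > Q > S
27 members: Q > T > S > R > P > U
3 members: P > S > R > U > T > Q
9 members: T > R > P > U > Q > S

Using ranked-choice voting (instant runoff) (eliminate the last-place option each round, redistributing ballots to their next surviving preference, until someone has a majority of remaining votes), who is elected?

Round 1: P 13, R 3, Q 27, T 9, U 34, S 6. Eliminate R.
Round 2: P 16, Q 27, T 9, U 34, S 6. Eliminate S.
Round 3: P 22, Q 27, T 9, U 34. Eliminate T.
Round 4: P 31, Q 27, U 34. Eliminate Q.
Round 5: P 58, U 34. P has a majority.

P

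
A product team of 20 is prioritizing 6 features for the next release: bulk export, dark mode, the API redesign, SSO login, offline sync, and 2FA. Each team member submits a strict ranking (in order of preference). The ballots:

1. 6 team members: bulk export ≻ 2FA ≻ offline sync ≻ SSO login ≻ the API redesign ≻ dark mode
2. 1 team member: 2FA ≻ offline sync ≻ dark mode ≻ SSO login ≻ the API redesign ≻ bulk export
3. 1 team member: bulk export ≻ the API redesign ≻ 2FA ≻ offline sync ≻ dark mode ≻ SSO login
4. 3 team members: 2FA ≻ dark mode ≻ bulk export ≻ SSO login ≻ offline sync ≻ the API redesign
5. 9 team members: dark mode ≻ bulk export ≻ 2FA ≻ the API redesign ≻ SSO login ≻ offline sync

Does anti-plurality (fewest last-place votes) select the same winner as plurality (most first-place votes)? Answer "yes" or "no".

Anti-plurality — last-place votes: bulk export 1, dark mode 6, the API redesign 3, SSO login 1, offline sync 9, 2FA 0. Winner: 2FA.
Plurality — first-place votes: bulk export 7, dark mode 9, the API redesign 0, SSO login 0, offline sync 0, 2FA 4. Winner: dark mode.
The two methods disagree.

no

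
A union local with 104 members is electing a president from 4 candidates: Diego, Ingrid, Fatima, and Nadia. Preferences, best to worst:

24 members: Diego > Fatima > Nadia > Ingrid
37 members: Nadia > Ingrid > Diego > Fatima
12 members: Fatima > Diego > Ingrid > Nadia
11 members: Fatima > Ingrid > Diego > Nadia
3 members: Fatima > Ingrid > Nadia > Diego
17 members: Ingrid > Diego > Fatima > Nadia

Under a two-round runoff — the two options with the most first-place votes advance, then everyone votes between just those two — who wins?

Fatima

Round 1 first-place votes: Diego 24, Ingrid 17, Fatima 26, Nadia 37.
Nadia and Fatima advance.
Runoff: Nadia is preferred to Fatima by 37 voters; Fatima by 67.
Fatima wins the runoff.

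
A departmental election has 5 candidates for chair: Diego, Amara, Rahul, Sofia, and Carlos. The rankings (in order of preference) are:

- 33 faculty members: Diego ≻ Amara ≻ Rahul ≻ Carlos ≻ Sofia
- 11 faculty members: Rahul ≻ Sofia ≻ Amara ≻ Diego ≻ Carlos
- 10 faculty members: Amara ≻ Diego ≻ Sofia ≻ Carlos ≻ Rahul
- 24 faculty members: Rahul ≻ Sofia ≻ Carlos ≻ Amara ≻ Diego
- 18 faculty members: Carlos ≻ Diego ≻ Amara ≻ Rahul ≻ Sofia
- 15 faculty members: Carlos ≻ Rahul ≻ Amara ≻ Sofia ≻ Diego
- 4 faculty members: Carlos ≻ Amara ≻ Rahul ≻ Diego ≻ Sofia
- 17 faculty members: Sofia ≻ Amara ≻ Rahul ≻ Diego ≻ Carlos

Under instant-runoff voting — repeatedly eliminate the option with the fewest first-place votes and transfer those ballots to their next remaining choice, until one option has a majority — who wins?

Rahul

Round 1: Diego 33, Amara 10, Rahul 35, Sofia 17, Carlos 37. Eliminate Amara.
Round 2: Diego 43, Rahul 35, Sofia 17, Carlos 37. Eliminate Sofia.
Round 3: Diego 43, Rahul 52, Carlos 37. Eliminate Carlos.
Round 4: Diego 61, Rahul 71. Rahul has a majority.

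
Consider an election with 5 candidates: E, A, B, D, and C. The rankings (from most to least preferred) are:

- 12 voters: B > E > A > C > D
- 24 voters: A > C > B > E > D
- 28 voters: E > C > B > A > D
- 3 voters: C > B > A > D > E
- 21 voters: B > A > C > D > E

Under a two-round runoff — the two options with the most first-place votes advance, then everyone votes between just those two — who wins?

B

Round 1 first-place votes: E 28, A 24, B 33, D 0, C 3.
B and E advance.
Runoff: B is preferred to E by 60 voters; E by 28.
B wins the runoff.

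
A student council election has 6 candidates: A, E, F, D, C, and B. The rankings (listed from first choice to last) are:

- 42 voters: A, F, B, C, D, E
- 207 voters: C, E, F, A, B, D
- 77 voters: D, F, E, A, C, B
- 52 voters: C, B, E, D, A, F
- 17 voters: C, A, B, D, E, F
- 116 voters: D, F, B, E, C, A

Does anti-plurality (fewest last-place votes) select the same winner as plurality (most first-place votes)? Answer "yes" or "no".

yes

Anti-plurality — last-place votes: A 116, E 42, F 69, D 207, C 0, B 77. Winner: C.
Plurality — first-place votes: A 42, E 0, F 0, D 193, C 276, B 0. Winner: C.
The two methods agree.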